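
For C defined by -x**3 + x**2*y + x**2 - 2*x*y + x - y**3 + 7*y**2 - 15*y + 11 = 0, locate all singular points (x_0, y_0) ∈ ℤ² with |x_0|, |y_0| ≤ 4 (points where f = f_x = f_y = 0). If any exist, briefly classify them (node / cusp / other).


Singular points: {(1, 2)}; classification: cusp.

Compute partial derivatives:
  f_x = -3*x**2 + 2*x*y + 2*x - 2*y + 1.
  f_y = x**2 - 2*x - 3*y**2 + 14*y - 15.
Scan x_0 ∈ {−4, ..., 4}. For each x_0, f_y(x_0, y) is a polynomial in y; find its integer roots y ∈ {−4, ..., 4}, then test f_x and f at those candidates.
  x = -4: f_y(-4, y) = -3*y**2 + 14*y + 9; no integer root y with |y| ≤ 4.
  x = -3: f_y(-3, y) = -3*y**2 + 14*y; vanishes at y ∈ {0}. (-3, 0): f_x = -32 ≠ 0.
  x = -2: f_y(-2, y) = -3*y**2 + 14*y - 7; no integer root y with |y| ≤ 4.
  x = -1: f_y(-1, y) = -3*y**2 + 14*y - 12; no integer root y with |y| ≤ 4.
  x = 0: f_y(0, y) = -3*y**2 + 14*y - 15; vanishes at y ∈ {3}. (0, 3): f_x = -5 ≠ 0.
  x = 1: f_y(1, y) = -3*y**2 + 14*y - 16; vanishes at y ∈ {2}. (1, 2): f_x = 0, f = 0 — SINGULAR.
  x = 2: f_y(2, y) = -3*y**2 + 14*y - 15; vanishes at y ∈ {3}. (2, 3): f_x = -1 ≠ 0.
  x = 3: f_y(3, y) = -3*y**2 + 14*y - 12; no integer root y with |y| ≤ 4.
  x = 4: f_y(4, y) = -3*y**2 + 14*y - 7; no integer root y with |y| ≤ 4.
Only singular point on the grid: (1, 2).
Classify: substitute x = 1 + u, y = 2 + v and expand: f = -u**3 + u**2*v - v**3 + v**2.
No constant or linear terms (consistent with a singular point). Quadratic part: v**2. Cubic part: -u**3 + u**2*v - v**3.
The quadratic part v**2 is a perfect square, so there is a single (double) tangent line v = 0, i.e. y = 2. Restricting the cubic part to that line (v = 0) leaves -u**3 ≠ 0, so f is not divisible by v and the branch is v² ≈ u**3 to lowest order — this is a cusp.
Classification: cusp.


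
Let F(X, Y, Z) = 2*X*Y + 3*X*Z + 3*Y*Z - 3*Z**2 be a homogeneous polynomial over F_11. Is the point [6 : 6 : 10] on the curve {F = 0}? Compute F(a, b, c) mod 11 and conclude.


F(6,6,10) ≡ 0 (mod 11); P is on the curve.

Evaluate F(6, 6, 10) term-by-term (mod 11).
  2*X*Y ↦ 2·6·6·1 = 72
  3*X*Z ↦ 3·6·1·10 = 180
  3*Y*Z ↦ 3·1·6·10 = 180
  -3*Z**2 ↦ -3·1·1·100 = -300
Sum: F(6, 6, 10) = (72) + (180) + (180) + (-300) = 132.
Reducing mod 11: 132 ≡ 0 (mod 11).
Since F(a, b, c) ≡ 0 (mod 11), P lies on the curve.


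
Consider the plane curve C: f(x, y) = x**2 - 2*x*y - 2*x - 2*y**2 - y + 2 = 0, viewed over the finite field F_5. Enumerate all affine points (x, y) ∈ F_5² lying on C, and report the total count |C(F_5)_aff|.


Affine F_5-points: {(2, 1), (2, 4), (3, 0), (3, 4), (4, 0), (4, 3)}; count = 6.

For each of the 25 pairs (x, y) ∈ F_5², evaluate f(x, y) mod 5. Record the zeros.
  x = 0: [0↦2, 1↦4, 2↦2, 3↦1, 4↦1]  zeros at y ∈ ∅
  x = 1: [0↦1, 1↦1, 2↦2, 3↦4, 4↦2]  zeros at y ∈ ∅
  x = 2: [0↦2, 1↦0, 2↦4, 3↦4, 4↦0]  zeros at y ∈ {1, 4}
  x = 3: [0↦0, 1↦1, 2↦3, 3↦1, 4↦0]  zeros at y ∈ {0, 4}
  x = 4: [0↦0, 1↦4, 2↦4, 3↦0, 4↦2]  zeros at y ∈ {0, 3}
Collecting zeros: affine points = {(2, 1), (2, 4), (3, 0), (3, 4), (4, 0), (4, 3)}.
Total count |C(F_5)_aff| = 6.


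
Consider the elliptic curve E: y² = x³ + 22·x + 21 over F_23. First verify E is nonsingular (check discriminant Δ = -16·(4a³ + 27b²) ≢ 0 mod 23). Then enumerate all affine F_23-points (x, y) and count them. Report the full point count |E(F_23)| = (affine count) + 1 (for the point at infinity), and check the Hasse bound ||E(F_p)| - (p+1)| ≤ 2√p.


Affine points = {(2, 2), (2, 21), (4, 9), (4, 14), (5, 7), (5, 16), (6, 1), (6, 22), (7, 9), (7, 14), (12, 9), (12, 14), (15, 0), (17, 8), (17, 15), (18, 4), (18, 19)}; affine count = 17; |E(F_23)| = 18.

Discriminant check: Δ ∝ 4a³ + 27b² = 4·22³ + 27·21² = 4·10648 + 27·441 ≡ 12 (mod 23). Nonzero ⇒ E is nonsingular.
For each x ∈ F_23, compute rhs = x³ + 22·x + 21 mod 23, then count y ∈ F_23 with y² ≡ rhs.
  x = 0: rhs = 21, matching y values: none (0 points).
  x = 1: rhs = 21, matching y values: none (0 points).
  x = 2: rhs = 4, matching y values: 2, 21 (2 points).
  x = 3: rhs = 22, matching y values: none (0 points).
  x = 4: rhs = 12, matching y values: 9, 14 (2 points).
  x = 5: rhs = 3, matching y values: 7, 16 (2 points).
  x = 6: rhs = 1, matching y values: 1, 22 (2 points).
  x = 7: rhs = 12, matching y values: 9, 14 (2 points).
  x = 8: rhs = 19, matching y values: none (0 points).
  x = 9: rhs = 5, matching y values: none (0 points).
  x = 10: rhs = 22, matching y values: none (0 points).
  x = 11: rhs = 7, matching y values: none (0 points).
  x = 12: rhs = 12, matching y values: 9, 14 (2 points).
  x = 13: rhs = 20, matching y values: none (0 points).
  x = 14: rhs = 14, matching y values: none (0 points).
  x = 15: rhs = 0, matching y values: 0 (1 points).
  x = 16: rhs = 7, matching y values: none (0 points).
  x = 17: rhs = 18, matching y values: 8, 15 (2 points).
  x = 18: rhs = 16, matching y values: 4, 19 (2 points).
  x = 19: rhs = 7, matching y values: none (0 points).
  x = 20: rhs = 20, matching y values: none (0 points).
  x = 21: rhs = 15, matching y values: none (0 points).
  x = 22: rhs = 21, matching y values: none (0 points).
Total affine count: 17.
Full point count |E(F_23)| = 17 + 1 = 18.
Hasse bound: |18 − (23+1)| = |-6| = 6 ≤ 2√23 ≈ 9.5917 ✓.


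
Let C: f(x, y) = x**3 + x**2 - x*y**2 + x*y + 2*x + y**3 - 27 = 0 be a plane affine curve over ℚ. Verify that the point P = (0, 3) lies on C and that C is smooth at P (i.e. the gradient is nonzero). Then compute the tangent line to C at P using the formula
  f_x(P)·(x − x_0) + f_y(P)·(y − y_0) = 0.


Tangent line at P: -4*x + 27*y - 81 = 0.

Step 1: f(0, 3) = 0, so P lies on C.
Step 2: partial derivatives
  f_x(x, y) = 3*x**2 + 2*x - y**2 + y + 2, f_y(x, y) = -2*x*y + x + 3*y**2.
  f_x(P) = -4, f_y(P) = 27 (gradient nonzero, so P is smooth).
Step 3: tangent line at P: -4·(x − 0) + 27·(y − 3) = 0.
Expanding: -4*x + 27*y - 81 = 0.


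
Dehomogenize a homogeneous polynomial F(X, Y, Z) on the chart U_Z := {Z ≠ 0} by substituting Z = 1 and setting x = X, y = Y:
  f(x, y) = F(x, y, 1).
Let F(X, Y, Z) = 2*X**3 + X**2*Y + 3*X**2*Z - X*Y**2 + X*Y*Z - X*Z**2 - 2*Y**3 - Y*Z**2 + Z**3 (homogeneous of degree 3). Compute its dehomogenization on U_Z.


f(x, y) = 2*x**3 + x**2*y + 3*x**2 - x*y**2 + x*y - x - 2*y**3 - y + 1

On U_Z we set Z = 1. Each monomial c·X^i·Y^j·Z^k in F becomes c·x^i·y^j·1^k = c·x^i·y^j.
Substituting Z = 1: F(X, Y, 1) = 2*x**3 + x**2*y + 3*x**2 - x*y**2 + x*y - x - 2*y**3 - y + 1.
Note: deg(f) ≤ deg(F) = 3; strict inequality happens when F is divisible by Z (lost terms).


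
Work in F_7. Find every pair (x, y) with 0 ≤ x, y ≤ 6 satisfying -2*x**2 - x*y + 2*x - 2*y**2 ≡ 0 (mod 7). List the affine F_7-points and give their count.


Affine F_7-points: {(0, 0), (1, 0), (1, 3), (2, 3), (3, 4), (3, 5), (6, 5), (6, 6)}; count = 8.

For each of the 49 pairs (x, y) ∈ F_7², evaluate f(x, y) mod 7. Record the zeros.
  x = 0: [0↦0, 1↦5, 2↦6, 3↦3, 4↦3, 5↦6, 6↦5]  zeros at y ∈ {0}
  x = 1: [0↦0, 1↦4, 2↦4, 3↦0, 4↦6, 5↦1, 6↦6]  zeros at y ∈ {0, 3}
  x = 2: [0↦3, 1↦6, 2↦5, 3↦0, 4↦5, 5↦6, 6↦3]  zeros at y ∈ {3}
  x = 3: [0↦2, 1↦4, 2↦2, 3↦3, 4↦0, 5↦0, 6↦3]  zeros at y ∈ {4, 5}
  x = 4: [0↦4, 1↦5, 2↦2, 3↦2, 4↦5, 5↦4, 6↦6]  zeros at y ∈ ∅
  x = 5: [0↦2, 1↦2, 2↦5, 3↦4, 4↦6, 5↦4, 6↦5]  zeros at y ∈ ∅
  x = 6: [0↦3, 1↦2, 2↦4, 3↦2, 4↦3, 5↦0, 6↦0]  zeros at y ∈ {5, 6}
Collecting zeros: affine points = {(0, 0), (1, 0), (1, 3), (2, 3), (3, 4), (3, 5), (6, 5), (6, 6)}.
Total count |C(F_7)_aff| = 8.


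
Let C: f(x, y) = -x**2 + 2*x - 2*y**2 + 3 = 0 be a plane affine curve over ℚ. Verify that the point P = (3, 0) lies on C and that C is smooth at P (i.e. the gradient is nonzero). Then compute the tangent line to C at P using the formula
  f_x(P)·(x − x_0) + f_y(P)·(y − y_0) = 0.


Tangent line at P: 12 - 4*x = 0.

Step 1: f(3, 0) = 0, so P lies on C.
Step 2: partial derivatives
  f_x(x, y) = 2 - 2*x, f_y(x, y) = -4*y.
  f_x(P) = -4, f_y(P) = 0 (gradient nonzero, so P is smooth).
Step 3: tangent line at P: -4·(x − 3) + 0·(y − 0) = 0.
Expanding: 12 - 4*x = 0.


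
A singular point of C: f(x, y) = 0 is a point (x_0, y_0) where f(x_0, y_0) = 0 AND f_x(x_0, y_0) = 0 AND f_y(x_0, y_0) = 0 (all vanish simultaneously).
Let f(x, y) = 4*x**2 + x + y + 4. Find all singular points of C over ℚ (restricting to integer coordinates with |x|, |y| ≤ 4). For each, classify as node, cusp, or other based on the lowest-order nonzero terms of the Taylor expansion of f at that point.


No singular points in the scanned grid; C is smooth there.

Compute partial derivatives:
  f_x = 8*x + 1.
  f_y = 1.
f_y = 1 is a nonzero constant, so f_y never vanishes: no point (x, y) can satisfy f = f_x = f_y = 0. In particular no (x, y) ∈ {−4, ..., 4}² is singular; the curve is smooth.


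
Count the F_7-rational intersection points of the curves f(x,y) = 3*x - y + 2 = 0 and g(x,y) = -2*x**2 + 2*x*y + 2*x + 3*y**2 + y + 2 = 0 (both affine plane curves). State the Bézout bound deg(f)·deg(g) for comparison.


Common zeros: ∅; count = 0; Bézout bound = 2.

deg(f) = 1, deg(g) = 2, so Bézout bound = 2.
Scan x ∈ F_7. For each x, list the y ∈ F_7 with f(x, y) ≡ 0 and those with g(x, y) ≡ 0 (mod 7); the common zeros in that column are the intersection.
  x = 0: f ≡ 0 at y ∈ {2}; g ≡ 0 at y ∈ ∅; common: ∅.
  x = 1: f ≡ 0 at y ∈ {5}; g ≡ 0 at y ∈ ∅; common: ∅.
  x = 2: f ≡ 0 at y ∈ {1}; g ≡ 0 at y ∈ {5}; common: ∅.
  x = 3: f ≡ 0 at y ∈ {4}; g ≡ 0 at y ∈ {1, 6}; common: ∅.
  x = 4: f ≡ 0 at y ∈ {0}; g ≡ 0 at y ∈ {5, 6}; common: ∅.
  x = 5: f ≡ 0 at y ∈ {3}; g ≡ 0 at y ∈ ∅; common: ∅.
  x = 6: f ≡ 0 at y ∈ {6}; g ≡ 0 at y ∈ {1, 4}; common: ∅.
Collecting: common zeros = ∅, so the count is 0.
Comparison with the Bézout bound: 0 ≤ 2 = deg(f)·deg(g), as expected for curves with no common component (the affine F_7-count falls short of the bound because intersections may lie at infinity, over extension fields, or carry multiplicity).


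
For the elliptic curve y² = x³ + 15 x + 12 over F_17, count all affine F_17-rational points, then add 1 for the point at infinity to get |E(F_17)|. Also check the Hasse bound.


Affine points = {(2, 4), (2, 13), (3, 4), (3, 13), (4, 0), (5, 5), (5, 12), (7, 1), (7, 16), (8, 7), (8, 10), (9, 3), (9, 14), (12, 4), (12, 13), (14, 5), (14, 12), (15, 5), (15, 12), (16, 8), (16, 9)}; affine count = 21; |E(F_17)| = 22.

Discriminant check: Δ ∝ 4a³ + 27b² = 4·15³ + 27·12² = 4·3375 + 27·144 ≡ 14 (mod 17). Nonzero ⇒ E is nonsingular.
For each x ∈ F_17, compute rhs = x³ + 15·x + 12 mod 17, then count y ∈ F_17 with y² ≡ rhs.
  x = 0: rhs = 12, matching y values: none (0 points).
  x = 1: rhs = 11, matching y values: none (0 points).
  x = 2: rhs = 16, matching y values: 4, 13 (2 points).
  x = 3: rhs = 16, matching y values: 4, 13 (2 points).
  x = 4: rhs = 0, matching y values: 0 (1 points).
  x = 5: rhs = 8, matching y values: 5, 12 (2 points).
  x = 6: rhs = 12, matching y values: none (0 points).
  x = 7: rhs = 1, matching y values: 1, 16 (2 points).
  x = 8: rhs = 15, matching y values: 7, 10 (2 points).
  x = 9: rhs = 9, matching y values: 3, 14 (2 points).
  x = 10: rhs = 6, matching y values: none (0 points).
  x = 11: rhs = 12, matching y values: none (0 points).
  x = 12: rhs = 16, matching y values: 4, 13 (2 points).
  x = 13: rhs = 7, matching y values: none (0 points).
  x = 14: rhs = 8, matching y values: 5, 12 (2 points).
  x = 15: rhs = 8, matching y values: 5, 12 (2 points).
  x = 16: rhs = 13, matching y values: 8, 9 (2 points).
Total affine count: 21.
Full point count |E(F_17)| = 21 + 1 = 22.
Hasse bound: |22 − (17+1)| = |4| = 4 ≤ 2√17 ≈ 8.2462 ✓.


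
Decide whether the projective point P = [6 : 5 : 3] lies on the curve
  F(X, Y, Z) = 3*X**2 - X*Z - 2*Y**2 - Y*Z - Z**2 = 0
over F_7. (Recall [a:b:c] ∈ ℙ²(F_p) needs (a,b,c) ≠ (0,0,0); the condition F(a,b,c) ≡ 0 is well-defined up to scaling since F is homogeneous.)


F(6,5,3) ≡ 2 (mod 7); P is NOT on the curve.

Evaluate F(6, 5, 3) term-by-term (mod 7).
  3*X**2 ↦ 3·36·1·1 = 108
  -X*Z ↦ -1·6·1·3 = -18
  -2*Y**2 ↦ -2·1·25·1 = -50
  -Y*Z ↦ -1·1·5·3 = -15
  -Z**2 ↦ -1·1·1·9 = -9
Sum: F(6, 5, 3) = (108) + (-18) + (-50) + (-15) + (-9) = 16.
Reducing mod 7: 16 ≡ 2 (mod 7).
Since F(a, b, c) ≡ 2 ≠ 0 (mod 7), P does NOT lie on the curve.


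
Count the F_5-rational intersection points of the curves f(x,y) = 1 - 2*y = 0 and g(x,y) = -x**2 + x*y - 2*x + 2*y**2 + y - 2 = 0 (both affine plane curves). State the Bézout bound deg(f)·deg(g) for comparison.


Common zeros: ∅; count = 0; Bézout bound = 2.

deg(f) = 1, deg(g) = 2, so Bézout bound = 2.
Scan x ∈ F_5. For each x, list the y ∈ F_5 with f(x, y) ≡ 0 and those with g(x, y) ≡ 0 (mod 5); the common zeros in that column are the intersection.
  x = 0: f ≡ 0 at y ∈ {3}; g ≡ 0 at y ∈ ∅; common: ∅.
  x = 1: f ≡ 0 at y ∈ {3}; g ≡ 0 at y ∈ {0, 4}; common: ∅.
  x = 2: f ≡ 0 at y ∈ {3}; g ≡ 0 at y ∈ {0, 1}; common: ∅.
  x = 3: f ≡ 0 at y ∈ {3}; g ≡ 0 at y ∈ ∅; common: ∅.
  x = 4: f ≡ 0 at y ∈ {3}; g ≡ 0 at y ∈ ∅; common: ∅.
Collecting: common zeros = ∅, so the count is 0.
Comparison with the Bézout bound: 0 ≤ 2 = deg(f)·deg(g), as expected for curves with no common component (the affine F_5-count falls short of the bound because intersections may lie at infinity, over extension fields, or carry multiplicity).


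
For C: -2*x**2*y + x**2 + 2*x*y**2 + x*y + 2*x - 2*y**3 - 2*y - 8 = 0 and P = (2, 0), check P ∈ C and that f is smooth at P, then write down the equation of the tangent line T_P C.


Tangent line at P: 6*x - 8*y - 12 = 0.

Step 1: f(2, 0) = 0, so P lies on C.
Step 2: partial derivatives
  f_x(x, y) = -4*x*y + 2*x + 2*y**2 + y + 2, f_y(x, y) = -2*x**2 + 4*x*y + x - 6*y**2 - 2.
  f_x(P) = 6, f_y(P) = -8 (gradient nonzero, so P is smooth).
Step 3: tangent line at P: 6·(x − 2) + -8·(y − 0) = 0.
Expanding: 6*x - 8*y - 12 = 0.


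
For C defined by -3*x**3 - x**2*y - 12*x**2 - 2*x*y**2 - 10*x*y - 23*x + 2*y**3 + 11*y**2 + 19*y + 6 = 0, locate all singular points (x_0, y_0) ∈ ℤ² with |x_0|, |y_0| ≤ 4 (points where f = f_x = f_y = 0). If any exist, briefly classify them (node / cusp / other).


Singular points: {(-1, -2)}; classification: node.

Compute partial derivatives:
  f_x = -9*x**2 - 2*x*y - 24*x - 2*y**2 - 10*y - 23.
  f_y = -x**2 - 4*x*y - 10*x + 6*y**2 + 22*y + 19.
Scan x_0 ∈ {−4, ..., 4}. For each x_0, f_y(x_0, y) is a polynomial in y; find its integer roots y ∈ {−4, ..., 4}, then test f_x and f at those candidates.
  x = -4: f_y(-4, y) = 6*y**2 + 38*y + 43; no integer root y with |y| ≤ 4.
  x = -3: f_y(-3, y) = 6*y**2 + 34*y + 40; vanishes at y ∈ {-4}. (-3, -4): f_x = -48 ≠ 0.
  x = -2: f_y(-2, y) = 6*y**2 + 30*y + 35; no integer root y with |y| ≤ 4.
  x = -1: f_y(-1, y) = 6*y**2 + 26*y + 28; vanishes at y ∈ {-2}. (-1, -2): f_x = 0, f = 0 — SINGULAR.
  x = 0: f_y(0, y) = 6*y**2 + 22*y + 19; no integer root y with |y| ≤ 4.
  x = 1: f_y(1, y) = 6*y**2 + 18*y + 8; no integer root y with |y| ≤ 4.
  x = 2: f_y(2, y) = 6*y**2 + 14*y - 5; no integer root y with |y| ≤ 4.
  x = 3: f_y(3, y) = 6*y**2 + 10*y - 20; no integer root y with |y| ≤ 4.
  x = 4: f_y(4, y) = 6*y**2 + 6*y - 37; no integer root y with |y| ≤ 4.
Only singular point on the grid: (-1, -2).
Classify: substitute x = -1 + u, y = -2 + v and expand: f = -3*u**3 - u**2*v - u**2 - 2*u*v**2 + 2*v**3 + v**2.
No constant or linear terms (consistent with a singular point). Quadratic part: -u**2 + v**2. Cubic part: -3*u**3 - u**2*v - 2*u*v**2 + 2*v**3.
The quadratic part v**2 - u**2 = (v − u)(v + u) splits into two distinct linear factors, so there are two distinct tangent lines y − -2 = ±(x − -1) — this is a node (ordinary double point).
Classification: node.


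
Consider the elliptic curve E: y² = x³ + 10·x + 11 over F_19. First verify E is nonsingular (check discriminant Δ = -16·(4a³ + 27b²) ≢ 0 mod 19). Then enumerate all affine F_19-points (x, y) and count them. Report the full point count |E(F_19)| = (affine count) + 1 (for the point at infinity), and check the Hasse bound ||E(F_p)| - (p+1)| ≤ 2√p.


Affine points = {(0, 7), (0, 12), (2, 1), (2, 18), (3, 7), (3, 12), (4, 1), (4, 18), (7, 5), (7, 14), (10, 3), (10, 16), (12, 4), (12, 15), (13, 1), (13, 18), (14, 8), (14, 11), (16, 7), (16, 12), (18, 0)}; affine count = 21; |E(F_19)| = 22.

Discriminant check: Δ ∝ 4a³ + 27b² = 4·10³ + 27·11² = 4·1000 + 27·121 ≡ 9 (mod 19). Nonzero ⇒ E is nonsingular.
For each x ∈ F_19, compute rhs = x³ + 10·x + 11 mod 19, then count y ∈ F_19 with y² ≡ rhs.
  x = 0: rhs = 11, matching y values: 7, 12 (2 points).
  x = 1: rhs = 3, matching y values: none (0 points).
  x = 2: rhs = 1, matching y values: 1, 18 (2 points).
  x = 3: rhs = 11, matching y values: 7, 12 (2 points).
  x = 4: rhs = 1, matching y values: 1, 18 (2 points).
  x = 5: rhs = 15, matching y values: none (0 points).
  x = 6: rhs = 2, matching y values: none (0 points).
  x = 7: rhs = 6, matching y values: 5, 14 (2 points).
  x = 8: rhs = 14, matching y values: none (0 points).
  x = 9: rhs = 13, matching y values: none (0 points).
  x = 10: rhs = 9, matching y values: 3, 16 (2 points).
  x = 11: rhs = 8, matching y values: none (0 points).
  x = 12: rhs = 16, matching y values: 4, 15 (2 points).
  x = 13: rhs = 1, matching y values: 1, 18 (2 points).
  x = 14: rhs = 7, matching y values: 8, 11 (2 points).
  x = 15: rhs = 2, matching y values: none (0 points).
  x = 16: rhs = 11, matching y values: 7, 12 (2 points).
  x = 17: rhs = 2, matching y values: none (0 points).
  x = 18: rhs = 0, matching y values: 0 (1 points).
Total affine count: 21.
Full point count |E(F_19)| = 21 + 1 = 22.
Hasse bound: |22 − (19+1)| = |2| = 2 ≤ 2√19 ≈ 8.7178 ✓.


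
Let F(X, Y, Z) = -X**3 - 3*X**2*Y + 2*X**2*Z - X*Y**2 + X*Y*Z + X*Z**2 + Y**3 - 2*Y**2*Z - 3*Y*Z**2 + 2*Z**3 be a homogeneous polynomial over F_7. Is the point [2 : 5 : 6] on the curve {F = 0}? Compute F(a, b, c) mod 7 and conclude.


F(2,5,6) ≡ 3 (mod 7); P is NOT on the curve.

Evaluate F(2, 5, 6) term-by-term (mod 7).
  -X**3 ↦ -1·8·1·1 = -8
  -3*X**2*Y ↦ -3·4·5·1 = -60
  2*X**2*Z ↦ 2·4·1·6 = 48
  -X*Y**2 ↦ -1·2·25·1 = -50
  X*Y*Z ↦ 1·2·5·6 = 60
  X*Z**2 ↦ 1·2·1·36 = 72
  Y**3 ↦ 1·1·125·1 = 125
  -2*Y**2*Z ↦ -2·1·25·6 = -300
  -3*Y*Z**2 ↦ -3·1·5·36 = -540
  2*Z**3 ↦ 2·1·1·216 = 432
Sum: F(2, 5, 6) = (-8) + (-60) + (48) + (-50) + (60) + (72) + (125) + (-300) + (-540) + (432) = -221.
Reducing mod 7: -221 ≡ 3 (mod 7).
Since F(a, b, c) ≡ 3 ≠ 0 (mod 7), P does NOT lie on the curve.


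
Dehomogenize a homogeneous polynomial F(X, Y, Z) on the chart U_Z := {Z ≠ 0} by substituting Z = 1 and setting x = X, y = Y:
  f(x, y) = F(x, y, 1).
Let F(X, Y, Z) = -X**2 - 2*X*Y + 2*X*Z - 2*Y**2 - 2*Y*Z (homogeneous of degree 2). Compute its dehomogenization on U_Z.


f(x, y) = -x**2 - 2*x*y + 2*x - 2*y**2 - 2*y

On U_Z we set Z = 1. Each monomial c·X^i·Y^j·Z^k in F becomes c·x^i·y^j·1^k = c·x^i·y^j.
Substituting Z = 1: F(X, Y, 1) = -x**2 - 2*x*y + 2*x - 2*y**2 - 2*y.
Note: deg(f) ≤ deg(F) = 2; strict inequality happens when F is divisible by Z (lost terms).


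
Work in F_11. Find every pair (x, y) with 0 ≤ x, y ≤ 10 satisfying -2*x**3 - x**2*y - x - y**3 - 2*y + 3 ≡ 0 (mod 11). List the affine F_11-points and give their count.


Affine F_11-points: {(0, 1), (0, 5), (1, 0), (2, 1), (3, 1), (4, 10), (6, 10), (7, 10), (8, 3), (9, 6), (9, 8)}; count = 11.

For each of the 121 pairs (x, y) ∈ F_11², evaluate f(x, y) mod 11. Record the zeros.
  x = 0: [0↦3, 1↦0, 2↦2, 3↦3, 4↦8, 5↦0, 6↦6, 7↦9, 8↦3, 9↦4, 10↦6]  zeros at y ∈ {1, 5}
  x = 1: [0↦0, 1↦7, 2↦8, 3↦8, 4↦1, 5↦3, 6↦8, 7↦10, 8↦3, 9↦3, 10↦4]  zeros at y ∈ {0}
  x = 2: [0↦7, 1↦0, 2↦9, 3↦6, 4↦7, 5↦6, 6↦8, 7↦7, 8↦8, 9↦5, 10↦3]  zeros at y ∈ {1}
  x = 3: [0↦1, 1↦0, 2↦4, 3↦7, 4↦3, 5↦8, 6↦5, 7↦10, 8↦6, 9↦9, 10↦2]  zeros at y ∈ {1}
  x = 4: [0↦3, 1↦6, 2↦3, 3↦10, 4↦10, 5↦8, 6↦9, 7↦7, 8↦7, 9↦3, 10↦0]  zeros at y ∈ {10}
  x = 5: [0↦1, 1↦6, 2↦5, 3↦3, 4↦5, 5↦5, 6↦8, 7↦8, 8↦10, 9↦8, 10↦7]  zeros at y ∈ ∅
  x = 6: [0↦5, 1↦10, 2↦9, 3↦7, 4↦9, 5↦9, 6↦1, 7↦1, 8↦3, 9↦1, 10↦0]  zeros at y ∈ {10}
  x = 7: [0↦3, 1↦6, 2↦3, 3↦10, 4↦10, 5↦8, 6↦9, 7↦7, 8↦7, 9↦3, 10↦0]  zeros at y ∈ {10}
  x = 8: [0↦5, 1↦4, 2↦8, 3↦0, 4↦7, 5↦1, 6↦9, 7↦3, 8↦10, 9↦2, 10↦6]  zeros at y ∈ {3}
  x = 9: [0↦10, 1↦3, 2↦1, 3↦9, 4↦10, 5↦9, 6↦0, 7↦10, 8↦0, 9↦8, 10↦6]  zeros at y ∈ {6, 8}
  x = 10: [0↦6, 1↦2, 2↦3, 3↦3, 4↦7, 5↦9, 6↦3, 7↦5, 8↦9, 9↦9, 10↦10]  zeros at y ∈ ∅
Collecting zeros: affine points = {(0, 1), (0, 5), (1, 0), (2, 1), (3, 1), (4, 10), (6, 10), (7, 10), (8, 3), (9, 6), (9, 8)}.
Total count |C(F_11)_aff| = 11.


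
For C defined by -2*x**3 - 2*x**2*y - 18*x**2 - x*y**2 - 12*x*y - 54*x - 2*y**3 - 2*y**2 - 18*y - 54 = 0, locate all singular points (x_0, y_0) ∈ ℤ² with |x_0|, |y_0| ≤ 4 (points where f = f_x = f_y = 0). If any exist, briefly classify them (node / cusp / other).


Singular points: {(-3, 0)}; classification: cusp.

Compute partial derivatives:
  f_x = -6*x**2 - 4*x*y - 36*x - y**2 - 12*y - 54.
  f_y = -2*x**2 - 2*x*y - 12*x - 6*y**2 - 4*y - 18.
Scan x_0 ∈ {−4, ..., 4}. For each x_0, f_y(x_0, y) is a polynomial in y; find its integer roots y ∈ {−4, ..., 4}, then test f_x and f at those candidates.
  x = -4: f_y(-4, y) = -6*y**2 + 4*y - 2; no integer root y with |y| ≤ 4.
  x = -3: f_y(-3, y) = -6*y**2 + 2*y; vanishes at y ∈ {0}. (-3, 0): f_x = 0, f = 0 — SINGULAR.
  x = -2: f_y(-2, y) = -6*y**2 - 2; no integer root y with |y| ≤ 4.
  x = -1: f_y(-1, y) = -6*y**2 - 2*y - 8; no integer root y with |y| ≤ 4.
  x = 0: f_y(0, y) = -6*y**2 - 4*y - 18; no integer root y with |y| ≤ 4.
  x = 1: f_y(1, y) = -6*y**2 - 6*y - 32; no integer root y with |y| ≤ 4.
  x = 2: f_y(2, y) = -6*y**2 - 8*y - 50; no integer root y with |y| ≤ 4.
  x = 3: f_y(3, y) = -6*y**2 - 10*y - 72; no integer root y with |y| ≤ 4.
  x = 4: f_y(4, y) = -6*y**2 - 12*y - 98; no integer root y with |y| ≤ 4.
Only singular point on the grid: (-3, 0).
Classify: substitute x = -3 + u, y = 0 + v and expand: f = -2*u**3 - 2*u**2*v - u*v**2 - 2*v**3 + v**2.
No constant or linear terms (consistent with a singular point). Quadratic part: v**2. Cubic part: -2*u**3 - 2*u**2*v - u*v**2 - 2*v**3.
The quadratic part v**2 is a perfect square, so there is a single (double) tangent line v = 0, i.e. y = 0. Restricting the cubic part to that line (v = 0) leaves -2*u**3 ≠ 0, so f is not divisible by v and the branch is v² ≈ 2*u**3 to lowest order — this is a cusp.
Classification: cusp.


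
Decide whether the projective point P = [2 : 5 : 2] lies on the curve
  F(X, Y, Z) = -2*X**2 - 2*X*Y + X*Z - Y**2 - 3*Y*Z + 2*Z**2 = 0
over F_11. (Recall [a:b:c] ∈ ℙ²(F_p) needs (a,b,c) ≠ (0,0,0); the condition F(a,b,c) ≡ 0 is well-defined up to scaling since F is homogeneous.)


F(2,5,2) ≡ 6 (mod 11); P is NOT on the curve.

Evaluate F(2, 5, 2) term-by-term (mod 11).
  -2*X**2 ↦ -2·4·1·1 = -8
  -2*X*Y ↦ -2·2·5·1 = -20
  X*Z ↦ 1·2·1·2 = 4
  -Y**2 ↦ -1·1·25·1 = -25
  -3*Y*Z ↦ -3·1·5·2 = -30
  2*Z**2 ↦ 2·1·1·4 = 8
Sum: F(2, 5, 2) = (-8) + (-20) + (4) + (-25) + (-30) + (8) = -71.
Reducing mod 11: -71 ≡ 6 (mod 11).
Since F(a, b, c) ≡ 6 ≠ 0 (mod 11), P does NOT lie on the curve.


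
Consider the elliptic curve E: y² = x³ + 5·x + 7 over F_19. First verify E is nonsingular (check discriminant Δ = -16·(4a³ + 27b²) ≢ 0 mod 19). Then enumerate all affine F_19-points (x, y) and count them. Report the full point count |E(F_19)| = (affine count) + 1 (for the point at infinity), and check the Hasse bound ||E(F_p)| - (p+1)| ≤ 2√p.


Affine points = {(0, 8), (0, 11), (2, 5), (2, 14), (3, 7), (3, 12), (5, 9), (5, 10), (6, 5), (6, 14), (7, 9), (7, 10), (11, 5), (11, 14), (12, 3), (12, 16), (14, 3), (14, 16), (18, 1), (18, 18)}; affine count = 20; |E(F_19)| = 21.

Discriminant check: Δ ∝ 4a³ + 27b² = 4·5³ + 27·7² = 4·125 + 27·49 ≡ 18 (mod 19). Nonzero ⇒ E is nonsingular.
For each x ∈ F_19, compute rhs = x³ + 5·x + 7 mod 19, then count y ∈ F_19 with y² ≡ rhs.
  x = 0: rhs = 7, matching y values: 8, 11 (2 points).
  x = 1: rhs = 13, matching y values: none (0 points).
  x = 2: rhs = 6, matching y values: 5, 14 (2 points).
  x = 3: rhs = 11, matching y values: 7, 12 (2 points).
  x = 4: rhs = 15, matching y values: none (0 points).
  x = 5: rhs = 5, matching y values: 9, 10 (2 points).
  x = 6: rhs = 6, matching y values: 5, 14 (2 points).
  x = 7: rhs = 5, matching y values: 9, 10 (2 points).
  x = 8: rhs = 8, matching y values: none (0 points).
  x = 9: rhs = 2, matching y values: none (0 points).
  x = 10: rhs = 12, matching y values: none (0 points).
  x = 11: rhs = 6, matching y values: 5, 14 (2 points).
  x = 12: rhs = 9, matching y values: 3, 16 (2 points).
  x = 13: rhs = 8, matching y values: none (0 points).
  x = 14: rhs = 9, matching y values: 3, 16 (2 points).
  x = 15: rhs = 18, matching y values: none (0 points).
  x = 16: rhs = 3, matching y values: none (0 points).
  x = 17: rhs = 8, matching y values: none (0 points).
  x = 18: rhs = 1, matching y values: 1, 18 (2 points).
Total affine count: 20.
Full point count |E(F_19)| = 20 + 1 = 21.
Hasse bound: |21 − (19+1)| = |1| = 1 ≤ 2√19 ≈ 8.7178 ✓.


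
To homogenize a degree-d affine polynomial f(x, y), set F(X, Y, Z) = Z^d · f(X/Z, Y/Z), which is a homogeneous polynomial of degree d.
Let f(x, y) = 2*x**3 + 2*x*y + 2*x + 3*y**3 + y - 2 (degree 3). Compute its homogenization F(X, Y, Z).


F(X, Y, Z) = 2*X**3 + 2*X*Y*Z + 2*X*Z**2 + 3*Y**3 + Y*Z**2 - 2*Z**3

deg(f) = 3.
Substitute x = X/Z, y = Y/Z into f, then multiply by Z^3.
  monomial 2·x^3·y^0 ↦ 2·X^3·Y^0·Z^0.
  monomial 2·x^1·y^1 ↦ 2·X^1·Y^1·Z^1.
  monomial 2·x^1·y^0 ↦ 2·X^1·Y^0·Z^2.
  monomial 3·x^0·y^3 ↦ 3·X^0·Y^3·Z^0.
  monomial 1·x^0·y^1 ↦ 1·X^0·Y^1·Z^2.
  monomial -2·x^0·y^0 ↦ -2·X^0·Y^0·Z^3.
Collecting: F(X, Y, Z) = 2*X**3 + 2*X*Y*Z + 2*X*Z**2 + 3*Y**3 + Y*Z**2 - 2*Z**3.


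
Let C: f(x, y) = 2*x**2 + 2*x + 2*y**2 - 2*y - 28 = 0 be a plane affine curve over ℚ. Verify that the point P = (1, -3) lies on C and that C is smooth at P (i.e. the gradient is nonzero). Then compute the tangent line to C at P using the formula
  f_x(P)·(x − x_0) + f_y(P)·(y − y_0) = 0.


Tangent line at P: 6*x - 14*y - 48 = 0.

Step 1: f(1, -3) = 0, so P lies on C.
Step 2: partial derivatives
  f_x(x, y) = 4*x + 2, f_y(x, y) = 4*y - 2.
  f_x(P) = 6, f_y(P) = -14 (gradient nonzero, so P is smooth).
Step 3: tangent line at P: 6·(x − 1) + -14·(y − -3) = 0.
Expanding: 6*x - 14*y - 48 = 0.


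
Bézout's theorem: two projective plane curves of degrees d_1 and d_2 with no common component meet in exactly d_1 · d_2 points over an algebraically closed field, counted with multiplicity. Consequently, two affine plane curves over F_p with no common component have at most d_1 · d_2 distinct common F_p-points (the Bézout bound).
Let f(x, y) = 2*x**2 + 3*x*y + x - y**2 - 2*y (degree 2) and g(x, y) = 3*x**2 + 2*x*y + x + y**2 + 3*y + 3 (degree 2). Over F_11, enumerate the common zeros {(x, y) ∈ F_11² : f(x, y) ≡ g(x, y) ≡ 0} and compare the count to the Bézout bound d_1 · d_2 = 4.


Common zeros: {(9, 7)}; count = 1; Bézout bound = 4.

deg(f) = 2, deg(g) = 2, so Bézout bound = 4.
Scan x ∈ F_11. For each x, list the y ∈ F_11 with f(x, y) ≡ 0 and those with g(x, y) ≡ 0 (mod 11); the common zeros in that column are the intersection.
  x = 0: f ≡ 0 at y ∈ {0, 9}; g ≡ 0 at y ∈ ∅; common: ∅.
  x = 1: f ≡ 0 at y ∈ ∅; g ≡ 0 at y ∈ ∅; common: ∅.
  x = 2: f ≡ 0 at y ∈ {7, 8}; g ≡ 0 at y ∈ {5, 10}; common: ∅.
  x = 3: f ≡ 0 at y ∈ {3, 4}; g ≡ 0 at y ∈ {0, 2}; common: ∅.
  x = 4: f ≡ 0 at y ∈ ∅; g ≡ 0 at y ∈ {0}; common: ∅.
  x = 5: f ≡ 0 at y ∈ {0, 2}; g ≡ 0 at y ∈ ∅; common: ∅.
  x = 6: f ≡ 0 at y ∈ ∅; g ≡ 0 at y ∈ ∅; common: ∅.
  x = 7: f ≡ 0 at y ∈ {4}; g ≡ 0 at y ∈ ∅; common: ∅.
  x = 8: f ≡ 0 at y ∈ {2, 9}; g ≡ 0 at y ∈ {7}; common: ∅.
  x = 9: f ≡ 0 at y ∈ {7}; g ≡ 0 at y ∈ {5, 7}; common: {7}.
  x = 10: f ≡ 0 at y ∈ ∅; g ≡ 0 at y ∈ {2, 8}; common: ∅.
Collecting: common zeros = {(9, 7)}, so the count is 1.
Comparison with the Bézout bound: 1 ≤ 4 = deg(f)·deg(g), as expected for curves with no common component (the affine F_11-count falls short of the bound because intersections may lie at infinity, over extension fields, or carry multiplicity).


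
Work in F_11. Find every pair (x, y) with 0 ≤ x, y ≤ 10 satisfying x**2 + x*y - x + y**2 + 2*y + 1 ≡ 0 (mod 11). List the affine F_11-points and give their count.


Affine F_11-points: {(0, 10), (1, 2), (1, 6), (2, 8), (2, 10), (5, 6), (5, 9), (8, 5), (8, 7), (9, 2), (9, 9), (10, 5)}; count = 12.

For each of the 121 pairs (x, y) ∈ F_11², evaluate f(x, y) mod 11. Record the zeros.
  x = 0: [0↦1, 1↦4, 2↦9, 3↦5, 4↦3, 5↦3, 6↦5, 7↦9, 8↦4, 9↦1, 10↦0]  zeros at y ∈ {10}
  x = 1: [0↦1, 1↦5, 2↦0, 3↦8, 4↦7, 5↦8, 6↦0, 7↦5, 8↦1, 9↦10, 10↦10]  zeros at y ∈ {2, 6}
  x = 2: [0↦3, 1↦8, 2↦4, 3↦2, 4↦2, 5↦4, 6↦8, 7↦3, 8↦0, 9↦10, 10↦0]  zeros at y ∈ {8, 10}
  x = 3: [0↦7, 1↦2, 2↦10, 3↦9, 4↦10, 5↦2, 6↦7, 7↦3, 8↦1, 9↦1, 10↦3]  zeros at y ∈ ∅
  x = 4: [0↦2, 1↦9, 2↦7, 3↦7, 4↦9, 5↦2, 6↦8, 7↦5, 8↦4, 9↦5, 10↦8]  zeros at y ∈ ∅
  x = 5: [0↦10, 1↦7, 2↦6, 3↦7, 4↦10, 5↦4, 6↦0, 7↦9, 8↦9, 9↦0, 10↦4]  zeros at y ∈ {6, 9}
  x = 6: [0↦9, 1↦7, 2↦7, 3↦9, 4↦2, 5↦8, 6↦5, 7↦4, 8↦5, 9↦8, 10↦2]  zeros at y ∈ ∅
  x = 7: [0↦10, 1↦9, 2↦10, 3↦2, 4↦7, 5↦3, 6↦1, 7↦1, 8↦3, 9↦7, 10↦2]  zeros at y ∈ ∅
  x = 8: [0↦2, 1↦2, 2↦4, 3↦8, 4↦3, 5↦0, 6↦10, 7↦0, 8↦3, 9↦8, 10↦4]  zeros at y ∈ {5, 7}
  x = 9: [0↦7, 1↦8, 2↦0, 3↦5, 4↦1, 5↦10, 6↦10, 7↦1, 8↦5, 9↦0, 10↦8]  zeros at y ∈ {2, 9}
  x = 10: [0↦3, 1↦5, 2↦9, 3↦4, 4↦1, 5↦0, 6↦1, 7↦4, 8↦9, 9↦5, 10↦3]  zeros at y ∈ {5}
Collecting zeros: affine points = {(0, 10), (1, 2), (1, 6), (2, 8), (2, 10), (5, 6), (5, 9), (8, 5), (8, 7), (9, 2), (9, 9), (10, 5)}.
Total count |C(F_11)_aff| = 12.


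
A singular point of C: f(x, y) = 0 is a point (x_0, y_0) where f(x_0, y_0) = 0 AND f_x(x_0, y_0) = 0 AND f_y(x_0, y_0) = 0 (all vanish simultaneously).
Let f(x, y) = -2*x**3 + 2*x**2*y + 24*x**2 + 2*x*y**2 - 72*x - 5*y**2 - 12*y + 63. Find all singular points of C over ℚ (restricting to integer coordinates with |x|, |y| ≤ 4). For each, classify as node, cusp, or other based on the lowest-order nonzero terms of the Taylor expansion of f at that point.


Singular points: {(3, -3)}; classification: cusp.

Compute partial derivatives:
  f_x = -6*x**2 + 4*x*y + 48*x + 2*y**2 - 72.
  f_y = 2*x**2 + 4*x*y - 10*y - 12.
Scan x_0 ∈ {−4, ..., 4}. For each x_0, f_y(x_0, y) is a polynomial in y; find its integer roots y ∈ {−4, ..., 4}, then test f_x and f at those candidates.
  x = -4: f_y(-4, y) = 20 - 26*y; no integer root y with |y| ≤ 4.
  x = -3: f_y(-3, y) = 6 - 22*y; no integer root y with |y| ≤ 4.
  x = -2: f_y(-2, y) = -18*y - 4; no integer root y with |y| ≤ 4.
  x = -1: f_y(-1, y) = -14*y - 10; no integer root y with |y| ≤ 4.
  x = 0: f_y(0, y) = -10*y - 12; no integer root y with |y| ≤ 4.
  x = 1: f_y(1, y) = -6*y - 10; no integer root y with |y| ≤ 4.
  x = 2: f_y(2, y) = -2*y - 4; vanishes at y ∈ {-2}. (2, -2): f_x = -8 ≠ 0.
  x = 3: f_y(3, y) = 2*y + 6; vanishes at y ∈ {-3}. (3, -3): f_x = 0, f = 0 — SINGULAR.
  x = 4: f_y(4, y) = 6*y + 20; no integer root y with |y| ≤ 4.
Only singular point on the grid: (3, -3).
Classify: substitute x = 3 + u, y = -3 + v and expand: f = -2*u**3 + 2*u**2*v + 2*u*v**2 + v**2.
No constant or linear terms (consistent with a singular point). Quadratic part: v**2. Cubic part: -2*u**3 + 2*u**2*v + 2*u*v**2.
The quadratic part v**2 is a perfect square, so there is a single (double) tangent line v = 0, i.e. y = -3. Restricting the cubic part to that line (v = 0) leaves -2*u**3 ≠ 0, so f is not divisible by v and the branch is v² ≈ 2*u**3 to lowest order — this is a cusp.
Classification: cusp.


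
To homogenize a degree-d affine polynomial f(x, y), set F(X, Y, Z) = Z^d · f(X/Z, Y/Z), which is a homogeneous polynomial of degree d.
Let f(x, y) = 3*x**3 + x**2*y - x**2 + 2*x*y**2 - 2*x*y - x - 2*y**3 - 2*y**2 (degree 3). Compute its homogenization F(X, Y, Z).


F(X, Y, Z) = 3*X**3 + X**2*Y - X**2*Z + 2*X*Y**2 - 2*X*Y*Z - X*Z**2 - 2*Y**3 - 2*Y**2*Z

deg(f) = 3.
Substitute x = X/Z, y = Y/Z into f, then multiply by Z^3.
  monomial 3·x^3·y^0 ↦ 3·X^3·Y^0·Z^0.
  monomial 1·x^2·y^1 ↦ 1·X^2·Y^1·Z^0.
  monomial -1·x^2·y^0 ↦ -1·X^2·Y^0·Z^1.
  monomial 2·x^1·y^2 ↦ 2·X^1·Y^2·Z^0.
  monomial -2·x^1·y^1 ↦ -2·X^1·Y^1·Z^1.
  monomial -1·x^1·y^0 ↦ -1·X^1·Y^0·Z^2.
  monomial -2·x^0·y^3 ↦ -2·X^0·Y^3·Z^0.
  monomial -2·x^0·y^2 ↦ -2·X^0·Y^2·Z^1.
Collecting: F(X, Y, Z) = 3*X**3 + X**2*Y - X**2*Z + 2*X*Y**2 - 2*X*Y*Z - X*Z**2 - 2*Y**3 - 2*Y**2*Z.


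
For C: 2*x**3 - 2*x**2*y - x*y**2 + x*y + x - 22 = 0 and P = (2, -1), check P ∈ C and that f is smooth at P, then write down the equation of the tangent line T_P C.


Tangent line at P: 31*x - 2*y - 64 = 0.

Step 1: f(2, -1) = 0, so P lies on C.
Step 2: partial derivatives
  f_x(x, y) = 6*x**2 - 4*x*y - y**2 + y + 1, f_y(x, y) = -2*x**2 - 2*x*y + x.
  f_x(P) = 31, f_y(P) = -2 (gradient nonzero, so P is smooth).
Step 3: tangent line at P: 31·(x − 2) + -2·(y − -1) = 0.
Expanding: 31*x - 2*y - 64 = 0.


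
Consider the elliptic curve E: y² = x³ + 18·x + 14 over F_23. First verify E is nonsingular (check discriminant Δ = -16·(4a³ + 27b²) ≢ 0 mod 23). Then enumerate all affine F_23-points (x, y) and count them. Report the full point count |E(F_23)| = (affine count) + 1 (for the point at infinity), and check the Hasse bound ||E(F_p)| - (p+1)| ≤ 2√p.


Affine points = {(2, 9), (2, 14), (3, 7), (3, 16), (4, 9), (4, 14), (6, 4), (6, 19), (7, 0), (8, 7), (8, 16), (9, 10), (9, 13), (11, 5), (11, 18), (12, 7), (12, 16), (15, 5), (15, 18), (17, 9), (17, 14), (18, 11), (18, 12), (19, 4), (19, 19), (20, 5), (20, 18), (21, 4), (21, 19), (22, 8), (22, 15)}; affine count = 31; |E(F_23)| = 32.

Discriminant check: Δ ∝ 4a³ + 27b² = 4·18³ + 27·14² = 4·5832 + 27·196 ≡ 8 (mod 23). Nonzero ⇒ E is nonsingular.
For each x ∈ F_23, compute rhs = x³ + 18·x + 14 mod 23, then count y ∈ F_23 with y² ≡ rhs.
  x = 0: rhs = 14, matching y values: none (0 points).
  x = 1: rhs = 10, matching y values: none (0 points).
  x = 2: rhs = 12, matching y values: 9, 14 (2 points).
  x = 3: rhs = 3, matching y values: 7, 16 (2 points).
  x = 4: rhs = 12, matching y values: 9, 14 (2 points).
  x = 5: rhs = 22, matching y values: none (0 points).
  x = 6: rhs = 16, matching y values: 4, 19 (2 points).
  x = 7: rhs = 0, matching y values: 0 (1 points).
  x = 8: rhs = 3, matching y values: 7, 16 (2 points).
  x = 9: rhs = 8, matching y values: 10, 13 (2 points).
  x = 10: rhs = 21, matching y values: none (0 points).
  x = 11: rhs = 2, matching y values: 5, 18 (2 points).
  x = 12: rhs = 3, matching y values: 7, 16 (2 points).
  x = 13: rhs = 7, matching y values: none (0 points).
  x = 14: rhs = 20, matching y values: none (0 points).
  x = 15: rhs = 2, matching y values: 5, 18 (2 points).
  x = 16: rhs = 5, matching y values: none (0 points).
  x = 17: rhs = 12, matching y values: 9, 14 (2 points).
  x = 18: rhs = 6, matching y values: 11, 12 (2 points).
  x = 19: rhs = 16, matching y values: 4, 19 (2 points).
  x = 20: rhs = 2, matching y values: 5, 18 (2 points).
  x = 21: rhs = 16, matching y values: 4, 19 (2 points).
  x = 22: rhs = 18, matching y values: 8, 15 (2 points).
Total affine count: 31.
Full point count |E(F_23)| = 31 + 1 = 32.
Hasse bound: |32 − (23+1)| = |8| = 8 ≤ 2√23 ≈ 9.5917 ✓.


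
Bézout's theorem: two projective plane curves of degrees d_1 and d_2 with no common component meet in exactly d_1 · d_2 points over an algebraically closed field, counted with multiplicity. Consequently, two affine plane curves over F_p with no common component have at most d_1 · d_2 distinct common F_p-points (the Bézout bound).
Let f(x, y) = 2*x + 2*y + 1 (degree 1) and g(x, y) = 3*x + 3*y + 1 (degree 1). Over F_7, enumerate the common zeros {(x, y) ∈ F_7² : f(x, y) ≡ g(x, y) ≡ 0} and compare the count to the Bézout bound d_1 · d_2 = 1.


Common zeros: ∅; count = 0; Bézout bound = 1.

deg(f) = 1, deg(g) = 1, so Bézout bound = 1.
Scan x ∈ F_7. For each x, list the y ∈ F_7 with f(x, y) ≡ 0 and those with g(x, y) ≡ 0 (mod 7); the common zeros in that column are the intersection.
  x = 0: f ≡ 0 at y ∈ {3}; g ≡ 0 at y ∈ {2}; common: ∅.
  x = 1: f ≡ 0 at y ∈ {2}; g ≡ 0 at y ∈ {1}; common: ∅.
  x = 2: f ≡ 0 at y ∈ {1}; g ≡ 0 at y ∈ {0}; common: ∅.
  x = 3: f ≡ 0 at y ∈ {0}; g ≡ 0 at y ∈ {6}; common: ∅.
  x = 4: f ≡ 0 at y ∈ {6}; g ≡ 0 at y ∈ {5}; common: ∅.
  x = 5: f ≡ 0 at y ∈ {5}; g ≡ 0 at y ∈ {4}; common: ∅.
  x = 6: f ≡ 0 at y ∈ {4}; g ≡ 0 at y ∈ {3}; common: ∅.
Collecting: common zeros = ∅, so the count is 0.
Comparison with the Bézout bound: 0 ≤ 1 = deg(f)·deg(g), as expected for curves with no common component (the affine F_7-count falls short of the bound because intersections may lie at infinity, over extension fields, or carry multiplicity).


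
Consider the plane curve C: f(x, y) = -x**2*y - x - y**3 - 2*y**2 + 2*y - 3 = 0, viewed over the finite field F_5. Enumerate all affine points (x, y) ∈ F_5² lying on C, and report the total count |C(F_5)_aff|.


Affine F_5-points: {(0, 2), (2, 0), (2, 1), (2, 2), (3, 4)}; count = 5.

For each of the 25 pairs (x, y) ∈ F_5², evaluate f(x, y) mod 5. Record the zeros.
  x = 0: [0↦2, 1↦1, 2↦0, 3↦3, 4↦4]  zeros at y ∈ {2}
  x = 1: [0↦1, 1↦4, 2↦2, 3↦4, 4↦4]  zeros at y ∈ ∅
  x = 2: [0↦0, 1↦0, 2↦0, 3↦4, 4↦1]  zeros at y ∈ {0, 1, 2}
  x = 3: [0↦4, 1↦4, 2↦4, 3↦3, 4↦0]  zeros at y ∈ {4}
  x = 4: [0↦3, 1↦1, 2↦4, 3↦1, 4↦1]  zeros at y ∈ ∅
Collecting zeros: affine points = {(0, 2), (2, 0), (2, 1), (2, 2), (3, 4)}.
Total count |C(F_5)_aff| = 5.


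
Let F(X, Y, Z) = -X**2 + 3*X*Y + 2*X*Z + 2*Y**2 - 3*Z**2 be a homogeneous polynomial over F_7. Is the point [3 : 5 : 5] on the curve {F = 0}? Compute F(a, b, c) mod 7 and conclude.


F(3,5,5) ≡ 6 (mod 7); P is NOT on the curve.

Evaluate F(3, 5, 5) term-by-term (mod 7).
  -X**2 ↦ -1·9·1·1 = -9
  3*X*Y ↦ 3·3·5·1 = 45
  2*X*Z ↦ 2·3·1·5 = 30
  2*Y**2 ↦ 2·1·25·1 = 50
  -3*Z**2 ↦ -3·1·1·25 = -75
Sum: F(3, 5, 5) = (-9) + (45) + (30) + (50) + (-75) = 41.
Reducing mod 7: 41 ≡ 6 (mod 7).
Since F(a, b, c) ≡ 6 ≠ 0 (mod 7), P does NOT lie on the curve.


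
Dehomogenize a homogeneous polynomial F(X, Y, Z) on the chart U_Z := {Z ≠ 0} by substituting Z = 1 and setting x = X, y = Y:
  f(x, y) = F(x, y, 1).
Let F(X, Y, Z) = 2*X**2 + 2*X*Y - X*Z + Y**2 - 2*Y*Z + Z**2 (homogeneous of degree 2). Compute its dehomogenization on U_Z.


f(x, y) = 2*x**2 + 2*x*y - x + y**2 - 2*y + 1

On U_Z we set Z = 1. Each monomial c·X^i·Y^j·Z^k in F becomes c·x^i·y^j·1^k = c·x^i·y^j.
Substituting Z = 1: F(X, Y, 1) = 2*x**2 + 2*x*y - x + y**2 - 2*y + 1.
Note: deg(f) ≤ deg(F) = 2; strict inequality happens when F is divisible by Z (lost terms).
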